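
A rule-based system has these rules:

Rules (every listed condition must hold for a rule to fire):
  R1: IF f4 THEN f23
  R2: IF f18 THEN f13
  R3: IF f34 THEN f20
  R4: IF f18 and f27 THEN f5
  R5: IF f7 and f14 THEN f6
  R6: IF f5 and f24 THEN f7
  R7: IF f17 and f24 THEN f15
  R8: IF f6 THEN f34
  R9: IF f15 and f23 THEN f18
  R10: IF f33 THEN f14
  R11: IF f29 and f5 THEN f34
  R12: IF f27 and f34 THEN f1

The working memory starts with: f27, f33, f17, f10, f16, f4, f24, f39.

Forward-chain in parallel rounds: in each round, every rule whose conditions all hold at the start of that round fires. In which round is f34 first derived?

6

Round 1: R1 [IF f4 THEN f23]; R7 [IF f17 and f24 THEN f15]; R10 [IF f33 THEN f14]. Adds f23, f15, f14.
Round 2: R9 [IF f15 and f23 THEN f18]. Adds f18.
Round 3: R2 [IF f18 THEN f13]; R4 [IF f18 and f27 THEN f5]. Adds f13, f5.
Round 4: R6 [IF f5 and f24 THEN f7]. Adds f7.
Round 5: R5 [IF f7 and f14 THEN f6]. Adds f6.
Round 6: R8 [IF f6 THEN f34]. Adds f34.
f34 first appears in round 6.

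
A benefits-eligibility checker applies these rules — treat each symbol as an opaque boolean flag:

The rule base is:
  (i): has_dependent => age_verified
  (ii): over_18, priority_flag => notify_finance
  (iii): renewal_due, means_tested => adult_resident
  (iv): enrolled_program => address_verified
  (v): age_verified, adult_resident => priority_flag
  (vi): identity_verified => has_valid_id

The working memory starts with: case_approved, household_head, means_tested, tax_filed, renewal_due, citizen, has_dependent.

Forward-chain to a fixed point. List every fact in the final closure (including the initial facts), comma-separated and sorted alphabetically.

adult_resident, age_verified, case_approved, citizen, has_dependent, household_head, means_tested, priority_flag, renewal_due, tax_filed

Round 1: (i) [has_dependent => age_verified]; (iii) [renewal_due, means_tested => adult_resident]. Adds age_verified, adult_resident.
Round 2: (v) [age_verified, adult_resident => priority_flag]. Adds priority_flag.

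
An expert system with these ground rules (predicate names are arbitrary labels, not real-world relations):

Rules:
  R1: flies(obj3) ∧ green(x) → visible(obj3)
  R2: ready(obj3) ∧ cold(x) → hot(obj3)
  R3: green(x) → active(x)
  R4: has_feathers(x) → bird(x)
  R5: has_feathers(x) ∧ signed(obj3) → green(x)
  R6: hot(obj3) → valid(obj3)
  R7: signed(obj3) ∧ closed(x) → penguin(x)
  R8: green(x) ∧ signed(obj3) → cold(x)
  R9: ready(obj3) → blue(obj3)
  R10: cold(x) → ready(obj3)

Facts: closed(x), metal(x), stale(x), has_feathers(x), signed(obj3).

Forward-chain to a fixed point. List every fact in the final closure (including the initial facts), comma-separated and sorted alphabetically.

[1] R4 [has_feathers(x) → bird(x)]; R5 [has_feathers(x) ∧ signed(obj3) → green(x)]; R7 [signed(obj3) ∧ closed(x) → penguin(x)]. ⇒ new: bird(x), green(x), penguin(x).
[2] R3 [green(x) → active(x)]; R8 [green(x) ∧ signed(obj3) → cold(x)]. ⇒ new: active(x), cold(x).
[3] R10 [cold(x) → ready(obj3)]. ⇒ new: ready(obj3).
[4] R2 [ready(obj3) ∧ cold(x) → hot(obj3)]; R9 [ready(obj3) → blue(obj3)]. ⇒ new: hot(obj3), blue(obj3).
[5] R6 [hot(obj3) → valid(obj3)]. ⇒ new: valid(obj3).

active(x), bird(x), blue(obj3), closed(x), cold(x), green(x), has_feathers(x), hot(obj3), metal(x), penguin(x), ready(obj3), signed(obj3), stale(x), valid(obj3)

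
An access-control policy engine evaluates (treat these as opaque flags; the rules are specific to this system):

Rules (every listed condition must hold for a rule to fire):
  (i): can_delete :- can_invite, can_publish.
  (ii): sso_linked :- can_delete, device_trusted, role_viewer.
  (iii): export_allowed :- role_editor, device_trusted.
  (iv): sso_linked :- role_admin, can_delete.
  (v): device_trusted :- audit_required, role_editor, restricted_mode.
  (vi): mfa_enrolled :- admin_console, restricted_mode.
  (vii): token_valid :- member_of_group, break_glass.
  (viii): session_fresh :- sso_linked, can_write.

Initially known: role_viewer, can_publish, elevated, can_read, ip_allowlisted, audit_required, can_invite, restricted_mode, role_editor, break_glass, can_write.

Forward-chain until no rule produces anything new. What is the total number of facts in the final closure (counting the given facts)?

16

[1] (i) [can_delete :- can_invite, can_publish.]; (v) [device_trusted :- audit_required, role_editor, restricted_mode.]. ⇒ new: can_delete, device_trusted.
[2] (ii) [sso_linked :- can_delete, device_trusted, role_viewer.]; (iii) [export_allowed :- role_editor, device_trusted.]. ⇒ new: sso_linked, export_allowed.
[3] (viii) [session_fresh :- sso_linked, can_write.]. ⇒ new: session_fresh.
Closure: {audit_required, break_glass, can_delete, can_invite, can_publish, can_read, can_write, device_trusted, elevated, export_allowed, ip_allowlisted, restricted_mode, role_editor, role_viewer, session_fresh, sso_linked} — 16 facts.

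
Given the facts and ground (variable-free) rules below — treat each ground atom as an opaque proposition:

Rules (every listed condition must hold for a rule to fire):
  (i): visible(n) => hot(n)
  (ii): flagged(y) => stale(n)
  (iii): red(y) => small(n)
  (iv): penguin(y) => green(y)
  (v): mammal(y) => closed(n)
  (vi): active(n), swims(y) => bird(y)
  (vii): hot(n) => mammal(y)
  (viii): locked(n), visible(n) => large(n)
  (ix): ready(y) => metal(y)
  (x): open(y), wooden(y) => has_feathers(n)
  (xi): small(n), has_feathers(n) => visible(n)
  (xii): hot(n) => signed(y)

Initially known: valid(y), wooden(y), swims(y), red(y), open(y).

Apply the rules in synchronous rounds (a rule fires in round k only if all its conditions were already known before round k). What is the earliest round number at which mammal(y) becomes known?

Round 1 fires (iii), (x), giving small(n), has_feathers(n).
Round 2 fires (xi), giving visible(n).
Round 3 fires (i), giving hot(n).
Round 4 fires (vii), (xii), giving mammal(y), signed(y).
mammal(y) first appears in round 4.

4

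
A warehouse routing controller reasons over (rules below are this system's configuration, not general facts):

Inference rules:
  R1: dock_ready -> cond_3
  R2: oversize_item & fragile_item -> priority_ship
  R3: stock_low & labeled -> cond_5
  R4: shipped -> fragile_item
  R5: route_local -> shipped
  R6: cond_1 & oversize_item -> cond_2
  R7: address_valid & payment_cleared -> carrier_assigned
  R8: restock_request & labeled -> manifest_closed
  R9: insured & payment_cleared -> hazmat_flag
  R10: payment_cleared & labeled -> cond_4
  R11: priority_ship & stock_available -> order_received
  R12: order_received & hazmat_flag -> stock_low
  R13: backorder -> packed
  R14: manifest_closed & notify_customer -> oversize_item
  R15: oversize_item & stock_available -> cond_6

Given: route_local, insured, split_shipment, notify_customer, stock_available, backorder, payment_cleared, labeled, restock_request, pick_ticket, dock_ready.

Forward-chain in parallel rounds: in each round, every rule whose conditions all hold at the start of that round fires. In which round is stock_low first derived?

5

Round 1: R1 [dock_ready -> cond_3]; R5 [route_local -> shipped]; R8 [restock_request & labeled -> manifest_closed]; R9 [insured & payment_cleared -> hazmat_flag]; R10 [payment_cleared & labeled -> cond_4]; R13 [backorder -> packed]. Adds cond_3, shipped, manifest_closed, hazmat_flag, cond_4, packed.
Round 2: R4 [shipped -> fragile_item]; R14 [manifest_closed & notify_customer -> oversize_item]. Adds fragile_item, oversize_item.
Round 3: R2 [oversize_item & fragile_item -> priority_ship]; R15 [oversize_item & stock_available -> cond_6]. Adds priority_ship, cond_6.
Round 4: R11 [priority_ship & stock_available -> order_received]. Adds order_received.
Round 5: R12 [order_received & hazmat_flag -> stock_low]. Adds stock_low.
stock_low first appears in round 5.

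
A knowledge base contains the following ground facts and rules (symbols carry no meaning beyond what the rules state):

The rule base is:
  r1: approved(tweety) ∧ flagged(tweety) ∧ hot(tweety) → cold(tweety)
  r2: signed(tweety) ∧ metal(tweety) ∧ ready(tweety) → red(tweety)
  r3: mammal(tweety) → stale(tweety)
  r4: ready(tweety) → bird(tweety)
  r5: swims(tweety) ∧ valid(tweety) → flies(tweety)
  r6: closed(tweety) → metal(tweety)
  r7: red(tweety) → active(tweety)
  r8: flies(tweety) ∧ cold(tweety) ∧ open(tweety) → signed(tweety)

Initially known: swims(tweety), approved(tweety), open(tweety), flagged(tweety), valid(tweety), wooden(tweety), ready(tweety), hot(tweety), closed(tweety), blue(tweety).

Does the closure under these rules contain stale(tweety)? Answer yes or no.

[1] r1 [approved(tweety) ∧ flagged(tweety) ∧ hot(tweety) → cold(tweety)]; r4 [ready(tweety) → bird(tweety)]; r5 [swims(tweety) ∧ valid(tweety) → flies(tweety)]; r6 [closed(tweety) → metal(tweety)]. ⇒ new: cold(tweety), bird(tweety), flies(tweety), metal(tweety).
[2] r8 [flies(tweety) ∧ cold(tweety) ∧ open(tweety) → signed(tweety)]. ⇒ new: signed(tweety).
[3] r2 [signed(tweety) ∧ metal(tweety) ∧ ready(tweety) → red(tweety)]. ⇒ new: red(tweety).
[4] r7 [red(tweety) → active(tweety)]. ⇒ new: active(tweety).
Fixed point reached. stale(tweety) is concluded only by r3; r3 needs mammal(tweety) (never derived).

no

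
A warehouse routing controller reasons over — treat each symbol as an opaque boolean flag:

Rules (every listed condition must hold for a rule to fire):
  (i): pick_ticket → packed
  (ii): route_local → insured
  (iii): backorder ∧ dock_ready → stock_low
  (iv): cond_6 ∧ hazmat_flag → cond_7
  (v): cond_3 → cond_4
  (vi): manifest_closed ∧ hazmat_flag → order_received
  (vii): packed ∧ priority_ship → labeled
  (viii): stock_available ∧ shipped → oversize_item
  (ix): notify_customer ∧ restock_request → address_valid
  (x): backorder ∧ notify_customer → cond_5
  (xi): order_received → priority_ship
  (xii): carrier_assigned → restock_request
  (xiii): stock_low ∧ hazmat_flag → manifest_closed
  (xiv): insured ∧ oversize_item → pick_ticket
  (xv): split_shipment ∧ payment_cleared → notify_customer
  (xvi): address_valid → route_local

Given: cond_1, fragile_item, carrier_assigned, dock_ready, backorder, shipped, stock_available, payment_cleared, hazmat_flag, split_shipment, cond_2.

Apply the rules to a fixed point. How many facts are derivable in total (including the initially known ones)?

Round 1 fires (iii), (viii), (xii), (xv), giving stock_low, oversize_item, restock_request, notify_customer.
Round 2 fires (ix), (x), (xiii), giving address_valid, cond_5, manifest_closed.
Round 3 fires (vi), (xvi), giving order_received, route_local.
Round 4 fires (ii), (xi), giving insured, priority_ship.
Round 5 fires (xiv), giving pick_ticket.
Round 6 fires (i), giving packed.
Round 7 fires (vii), giving labeled.
Closure: {address_valid, backorder, carrier_assigned, cond_1, cond_2, cond_5, dock_ready, fragile_item, hazmat_flag, insured, labeled, manifest_closed, notify_customer, order_received, oversize_item, packed, payment_cleared, pick_ticket, priority_ship, restock_request, route_local, shipped, split_shipment, stock_available, stock_low} — 25 facts.

25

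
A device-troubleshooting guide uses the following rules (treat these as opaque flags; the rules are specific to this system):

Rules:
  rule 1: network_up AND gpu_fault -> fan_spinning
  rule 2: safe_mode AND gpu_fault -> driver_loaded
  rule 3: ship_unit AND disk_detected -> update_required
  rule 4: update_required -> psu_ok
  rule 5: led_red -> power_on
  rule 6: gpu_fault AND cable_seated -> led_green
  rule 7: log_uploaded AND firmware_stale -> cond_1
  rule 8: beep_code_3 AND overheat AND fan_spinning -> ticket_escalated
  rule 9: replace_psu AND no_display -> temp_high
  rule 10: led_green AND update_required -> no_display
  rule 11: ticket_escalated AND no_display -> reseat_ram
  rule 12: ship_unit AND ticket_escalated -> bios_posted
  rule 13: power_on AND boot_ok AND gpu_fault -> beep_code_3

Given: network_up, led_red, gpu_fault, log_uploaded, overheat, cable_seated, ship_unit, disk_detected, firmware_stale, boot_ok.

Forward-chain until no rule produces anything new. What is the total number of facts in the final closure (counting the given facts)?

Round 1: rule 1 [network_up AND gpu_fault -> fan_spinning]; rule 3 [ship_unit AND disk_detected -> update_required]; rule 5 [led_red -> power_on]; rule 6 [gpu_fault AND cable_seated -> led_green]; rule 7 [log_uploaded AND firmware_stale -> cond_1]. New: fan_spinning, update_required, power_on, led_green, cond_1.
Round 2: rule 4 [update_required -> psu_ok]; rule 10 [led_green AND update_required -> no_display]; rule 13 [power_on AND boot_ok AND gpu_fault -> beep_code_3]. New: psu_ok, no_display, beep_code_3.
Round 3: rule 8 [beep_code_3 AND overheat AND fan_spinning -> ticket_escalated]. New: ticket_escalated.
Round 4: rule 11 [ticket_escalated AND no_display -> reseat_ram]; rule 12 [ship_unit AND ticket_escalated -> bios_posted]. New: reseat_ram, bios_posted.
Closure: {beep_code_3, bios_posted, boot_ok, cable_seated, cond_1, disk_detected, fan_spinning, firmware_stale, gpu_fault, led_green, led_red, log_uploaded, network_up, no_display, overheat, power_on, psu_ok, reseat_ram, ship_unit, ticket_escalated, update_required} — 21 facts.

21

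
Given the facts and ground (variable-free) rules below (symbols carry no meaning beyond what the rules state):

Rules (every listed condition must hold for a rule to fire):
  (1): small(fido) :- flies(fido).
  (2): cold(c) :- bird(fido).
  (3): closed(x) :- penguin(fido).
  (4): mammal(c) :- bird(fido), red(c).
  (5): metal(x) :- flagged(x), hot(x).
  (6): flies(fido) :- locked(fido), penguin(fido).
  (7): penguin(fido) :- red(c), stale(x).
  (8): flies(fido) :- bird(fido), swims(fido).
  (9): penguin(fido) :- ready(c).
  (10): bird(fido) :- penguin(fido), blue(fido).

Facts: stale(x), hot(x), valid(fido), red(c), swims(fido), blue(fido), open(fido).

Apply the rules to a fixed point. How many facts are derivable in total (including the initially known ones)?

Round 1 — (7), derive penguin(fido).
Round 2 — (3), (10), derive closed(x), bird(fido).
Round 3 — (2), (4), (8), derive cold(c), mammal(c), flies(fido).
Round 4 — (1), derive small(fido).
Closure: {bird(fido), blue(fido), closed(x), cold(c), flies(fido), hot(x), mammal(c), open(fido), penguin(fido), red(c), small(fido), stale(x), swims(fido), valid(fido)} — 14 facts.

14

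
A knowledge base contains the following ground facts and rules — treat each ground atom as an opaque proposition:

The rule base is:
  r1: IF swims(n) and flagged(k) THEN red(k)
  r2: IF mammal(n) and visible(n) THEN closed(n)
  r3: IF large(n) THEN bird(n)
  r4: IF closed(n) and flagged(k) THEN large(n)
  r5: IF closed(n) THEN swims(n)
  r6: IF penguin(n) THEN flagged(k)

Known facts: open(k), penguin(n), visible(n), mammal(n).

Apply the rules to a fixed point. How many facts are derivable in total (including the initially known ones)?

Round 1: r2 [IF mammal(n) and visible(n) THEN closed(n)]; r6 [IF penguin(n) THEN flagged(k)]. Adds closed(n), flagged(k).
Round 2: r4 [IF closed(n) and flagged(k) THEN large(n)]; r5 [IF closed(n) THEN swims(n)]. Adds large(n), swims(n).
Round 3: r1 [IF swims(n) and flagged(k) THEN red(k)]; r3 [IF large(n) THEN bird(n)]. Adds red(k), bird(n).
Closure: {bird(n), closed(n), flagged(k), large(n), mammal(n), open(k), penguin(n), red(k), swims(n), visible(n)} — 10 facts.

10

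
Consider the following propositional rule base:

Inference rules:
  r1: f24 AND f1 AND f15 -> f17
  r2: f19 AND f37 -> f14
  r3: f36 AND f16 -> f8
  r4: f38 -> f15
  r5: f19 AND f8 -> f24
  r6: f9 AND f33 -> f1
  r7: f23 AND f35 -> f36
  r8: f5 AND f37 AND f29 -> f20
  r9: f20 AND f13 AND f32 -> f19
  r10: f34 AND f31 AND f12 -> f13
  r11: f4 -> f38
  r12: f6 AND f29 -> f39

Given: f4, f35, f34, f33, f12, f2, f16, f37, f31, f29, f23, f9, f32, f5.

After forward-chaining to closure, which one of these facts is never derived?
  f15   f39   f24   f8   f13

Round 1: r6 [f9 AND f33 -> f1]; r7 [f23 AND f35 -> f36]; r8 [f5 AND f37 AND f29 -> f20]; r10 [f34 AND f31 AND f12 -> f13]; r11 [f4 -> f38]. Adds f1, f36, f20, f13, f38.
Round 2: r3 [f36 AND f16 -> f8]; r4 [f38 -> f15]; r9 [f20 AND f13 AND f32 -> f19]. Adds f8, f15, f19.
Round 3: r2 [f19 AND f37 -> f14]; r5 [f19 AND f8 -> f24]. Adds f14, f24.
Round 4: r1 [f24 AND f1 AND f15 -> f17]. Adds f17.
Derived: f15 (round 2), f24 (round 3), f8 (round 2), f13 (round 1). f39 never appears in any round.

f39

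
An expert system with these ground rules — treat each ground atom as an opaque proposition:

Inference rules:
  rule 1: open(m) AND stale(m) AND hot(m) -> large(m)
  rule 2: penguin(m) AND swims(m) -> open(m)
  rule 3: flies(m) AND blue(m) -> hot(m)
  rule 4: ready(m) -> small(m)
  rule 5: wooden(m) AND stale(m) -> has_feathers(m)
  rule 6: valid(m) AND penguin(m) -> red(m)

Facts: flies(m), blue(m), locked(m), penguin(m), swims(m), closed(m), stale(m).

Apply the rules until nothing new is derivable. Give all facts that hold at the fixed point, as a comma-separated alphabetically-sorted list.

blue(m), closed(m), flies(m), hot(m), large(m), locked(m), open(m), penguin(m), stale(m), swims(m)

Round 1 fires rule 2, rule 3, giving open(m), hot(m).
Round 2 fires rule 1, giving large(m).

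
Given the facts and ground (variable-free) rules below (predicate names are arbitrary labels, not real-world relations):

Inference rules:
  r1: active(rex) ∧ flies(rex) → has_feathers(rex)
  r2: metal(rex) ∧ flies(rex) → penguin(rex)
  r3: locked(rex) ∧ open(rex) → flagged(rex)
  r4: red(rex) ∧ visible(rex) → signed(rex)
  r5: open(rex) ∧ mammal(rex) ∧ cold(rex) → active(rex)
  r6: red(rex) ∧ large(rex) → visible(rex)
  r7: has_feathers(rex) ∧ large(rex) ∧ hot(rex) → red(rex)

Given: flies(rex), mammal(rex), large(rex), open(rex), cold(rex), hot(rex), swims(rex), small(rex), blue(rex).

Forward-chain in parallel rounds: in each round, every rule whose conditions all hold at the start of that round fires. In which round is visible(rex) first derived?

4

[1] r5 [open(rex) ∧ mammal(rex) ∧ cold(rex) → active(rex)]. ⇒ new: active(rex).
[2] r1 [active(rex) ∧ flies(rex) → has_feathers(rex)]. ⇒ new: has_feathers(rex).
[3] r7 [has_feathers(rex) ∧ large(rex) ∧ hot(rex) → red(rex)]. ⇒ new: red(rex).
[4] r6 [red(rex) ∧ large(rex) → visible(rex)]. ⇒ new: visible(rex).
visible(rex) first appears in round 4.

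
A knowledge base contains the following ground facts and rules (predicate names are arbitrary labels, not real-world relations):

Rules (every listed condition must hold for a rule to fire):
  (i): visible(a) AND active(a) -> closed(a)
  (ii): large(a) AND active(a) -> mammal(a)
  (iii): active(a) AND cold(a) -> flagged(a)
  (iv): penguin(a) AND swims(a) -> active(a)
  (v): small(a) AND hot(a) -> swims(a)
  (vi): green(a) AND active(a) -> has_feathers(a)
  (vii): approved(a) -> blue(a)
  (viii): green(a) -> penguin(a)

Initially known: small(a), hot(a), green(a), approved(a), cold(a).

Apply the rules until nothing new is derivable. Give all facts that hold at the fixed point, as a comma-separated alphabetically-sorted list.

Round 1: (v) [small(a) AND hot(a) -> swims(a)]; (vii) [approved(a) -> blue(a)]; (viii) [green(a) -> penguin(a)]. Adds swims(a), blue(a), penguin(a).
Round 2: (iv) [penguin(a) AND swims(a) -> active(a)]. Adds active(a).
Round 3: (iii) [active(a) AND cold(a) -> flagged(a)]; (vi) [green(a) AND active(a) -> has_feathers(a)]. Adds flagged(a), has_feathers(a).

active(a), approved(a), blue(a), cold(a), flagged(a), green(a), has_feathers(a), hot(a), penguin(a), small(a), swims(a)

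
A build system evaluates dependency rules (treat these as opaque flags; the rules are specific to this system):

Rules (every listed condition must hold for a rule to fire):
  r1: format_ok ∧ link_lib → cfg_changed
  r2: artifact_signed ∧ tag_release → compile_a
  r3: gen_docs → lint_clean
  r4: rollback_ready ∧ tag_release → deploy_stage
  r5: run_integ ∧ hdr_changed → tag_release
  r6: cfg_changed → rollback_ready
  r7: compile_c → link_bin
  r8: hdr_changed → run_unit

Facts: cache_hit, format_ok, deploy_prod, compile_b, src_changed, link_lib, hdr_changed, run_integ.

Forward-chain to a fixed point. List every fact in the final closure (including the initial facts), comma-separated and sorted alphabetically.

cache_hit, cfg_changed, compile_b, deploy_prod, deploy_stage, format_ok, hdr_changed, link_lib, rollback_ready, run_integ, run_unit, src_changed, tag_release

Round 1 — r1, r5, r8, derive cfg_changed, tag_release, run_unit.
Round 2 — r6, derive rollback_ready.
Round 3 — r4, derive deploy_stage.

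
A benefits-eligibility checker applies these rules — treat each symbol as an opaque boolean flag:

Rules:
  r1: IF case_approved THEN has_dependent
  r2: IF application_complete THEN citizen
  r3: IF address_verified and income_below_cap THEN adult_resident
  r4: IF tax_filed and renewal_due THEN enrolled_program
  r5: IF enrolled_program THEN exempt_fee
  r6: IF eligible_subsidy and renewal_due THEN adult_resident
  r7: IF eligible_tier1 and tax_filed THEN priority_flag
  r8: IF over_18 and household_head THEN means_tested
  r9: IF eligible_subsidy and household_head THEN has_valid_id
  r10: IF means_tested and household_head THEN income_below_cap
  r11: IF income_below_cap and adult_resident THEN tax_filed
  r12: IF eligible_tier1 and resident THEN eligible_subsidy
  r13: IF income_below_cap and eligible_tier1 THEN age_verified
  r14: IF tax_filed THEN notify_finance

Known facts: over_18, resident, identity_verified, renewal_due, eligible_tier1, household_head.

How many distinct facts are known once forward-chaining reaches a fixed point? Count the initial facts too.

Round 1: r8 [IF over_18 and household_head THEN means_tested]; r12 [IF eligible_tier1 and resident THEN eligible_subsidy]. Adds means_tested, eligible_subsidy.
Round 2: r6 [IF eligible_subsidy and renewal_due THEN adult_resident]; r9 [IF eligible_subsidy and household_head THEN has_valid_id]; r10 [IF means_tested and household_head THEN income_below_cap]. Adds adult_resident, has_valid_id, income_below_cap.
Round 3: r11 [IF income_below_cap and adult_resident THEN tax_filed]; r13 [IF income_below_cap and eligible_tier1 THEN age_verified]. Adds tax_filed, age_verified.
Round 4: r4 [IF tax_filed and renewal_due THEN enrolled_program]; r7 [IF eligible_tier1 and tax_filed THEN priority_flag]; r14 [IF tax_filed THEN notify_finance]. Adds enrolled_program, priority_flag, notify_finance.
Round 5: r5 [IF enrolled_program THEN exempt_fee]. Adds exempt_fee.
Closure: {adult_resident, age_verified, eligible_subsidy, eligible_tier1, enrolled_program, exempt_fee, has_valid_id, household_head, identity_verified, income_below_cap, means_tested, notify_finance, over_18, priority_flag, renewal_due, resident, tax_filed} — 17 facts.

17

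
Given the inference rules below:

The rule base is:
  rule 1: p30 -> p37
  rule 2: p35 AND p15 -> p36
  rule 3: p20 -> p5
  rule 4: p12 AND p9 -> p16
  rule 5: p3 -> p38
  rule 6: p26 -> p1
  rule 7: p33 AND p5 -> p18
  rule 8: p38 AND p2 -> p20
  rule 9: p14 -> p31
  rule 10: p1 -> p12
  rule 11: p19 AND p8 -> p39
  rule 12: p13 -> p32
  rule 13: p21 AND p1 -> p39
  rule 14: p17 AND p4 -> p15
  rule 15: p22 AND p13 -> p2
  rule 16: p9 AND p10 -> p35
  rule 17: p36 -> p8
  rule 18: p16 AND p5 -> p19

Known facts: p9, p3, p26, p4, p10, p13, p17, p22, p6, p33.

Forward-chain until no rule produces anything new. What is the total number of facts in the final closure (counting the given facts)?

Round 1: rule 5 [p3 -> p38]; rule 6 [p26 -> p1]; rule 12 [p13 -> p32]; rule 14 [p17 AND p4 -> p15]; rule 15 [p22 AND p13 -> p2]; rule 16 [p9 AND p10 -> p35]. New: p38, p1, p32, p15, p2, p35.
Round 2: rule 2 [p35 AND p15 -> p36]; rule 8 [p38 AND p2 -> p20]; rule 10 [p1 -> p12]. New: p36, p20, p12.
Round 3: rule 3 [p20 -> p5]; rule 4 [p12 AND p9 -> p16]; rule 17 [p36 -> p8]. New: p5, p16, p8.
Round 4: rule 7 [p33 AND p5 -> p18]; rule 18 [p16 AND p5 -> p19]. New: p18, p19.
Round 5: rule 11 [p19 AND p8 -> p39]. New: p39.
Closure: {p1, p10, p12, p13, p15, p16, p17, p18, p19, p2, p20, p22, p26, p3, p32, p33, p35, p36, p38, p39, p4, p5, p6, p8, p9} — 25 facts.

25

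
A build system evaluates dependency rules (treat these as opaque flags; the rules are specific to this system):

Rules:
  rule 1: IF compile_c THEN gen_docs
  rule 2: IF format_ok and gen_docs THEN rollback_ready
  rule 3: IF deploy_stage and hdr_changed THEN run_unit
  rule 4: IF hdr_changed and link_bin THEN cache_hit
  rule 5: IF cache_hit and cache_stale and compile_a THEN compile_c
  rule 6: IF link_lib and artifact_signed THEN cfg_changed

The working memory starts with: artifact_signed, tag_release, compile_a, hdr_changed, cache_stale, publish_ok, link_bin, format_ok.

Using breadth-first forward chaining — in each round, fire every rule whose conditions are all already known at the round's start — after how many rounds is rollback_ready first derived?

4

Round 1: rule 4 [IF hdr_changed and link_bin THEN cache_hit]. New: cache_hit.
Round 2: rule 5 [IF cache_hit and cache_stale and compile_a THEN compile_c]. New: compile_c.
Round 3: rule 1 [IF compile_c THEN gen_docs]. New: gen_docs.
Round 4: rule 2 [IF format_ok and gen_docs THEN rollback_ready]. New: rollback_ready.
rollback_ready first appears in round 4.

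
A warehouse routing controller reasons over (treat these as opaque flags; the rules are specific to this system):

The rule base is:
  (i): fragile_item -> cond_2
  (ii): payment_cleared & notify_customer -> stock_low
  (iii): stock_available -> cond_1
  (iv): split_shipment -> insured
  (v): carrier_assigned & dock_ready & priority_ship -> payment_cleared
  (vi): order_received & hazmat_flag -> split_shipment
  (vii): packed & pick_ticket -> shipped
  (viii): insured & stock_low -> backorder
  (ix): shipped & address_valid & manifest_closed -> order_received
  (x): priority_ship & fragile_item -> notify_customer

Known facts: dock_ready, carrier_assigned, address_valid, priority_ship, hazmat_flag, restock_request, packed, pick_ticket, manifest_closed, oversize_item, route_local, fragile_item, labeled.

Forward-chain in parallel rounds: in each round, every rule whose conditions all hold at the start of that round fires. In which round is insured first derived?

Round 1 fires (i), (v), (vii), (x), giving cond_2, payment_cleared, shipped, notify_customer.
Round 2 fires (ii), (ix), giving stock_low, order_received.
Round 3 fires (vi), giving split_shipment.
Round 4 fires (iv), giving insured.
insured first appears in round 4.

4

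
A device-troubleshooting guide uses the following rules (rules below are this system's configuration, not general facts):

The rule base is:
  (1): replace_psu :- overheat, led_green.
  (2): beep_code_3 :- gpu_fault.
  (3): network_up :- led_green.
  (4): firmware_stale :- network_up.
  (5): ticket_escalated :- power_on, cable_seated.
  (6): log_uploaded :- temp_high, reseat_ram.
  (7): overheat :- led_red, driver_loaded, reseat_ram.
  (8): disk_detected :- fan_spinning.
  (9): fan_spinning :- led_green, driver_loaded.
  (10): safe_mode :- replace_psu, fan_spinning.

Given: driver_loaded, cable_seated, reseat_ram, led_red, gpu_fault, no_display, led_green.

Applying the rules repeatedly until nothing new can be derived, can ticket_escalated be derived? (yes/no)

Round 1: (2) [beep_code_3 :- gpu_fault.]; (3) [network_up :- led_green.]; (7) [overheat :- led_red, driver_loaded, reseat_ram.]; (9) [fan_spinning :- led_green, driver_loaded.]. New: beep_code_3, network_up, overheat, fan_spinning.
Round 2: (1) [replace_psu :- overheat, led_green.]; (4) [firmware_stale :- network_up.]; (8) [disk_detected :- fan_spinning.]. New: replace_psu, firmware_stale, disk_detected.
Round 3: (10) [safe_mode :- replace_psu, fan_spinning.]. New: safe_mode.
Fixed point reached. ticket_escalated is concluded only by (5); (5) needs power_on (never derived).

no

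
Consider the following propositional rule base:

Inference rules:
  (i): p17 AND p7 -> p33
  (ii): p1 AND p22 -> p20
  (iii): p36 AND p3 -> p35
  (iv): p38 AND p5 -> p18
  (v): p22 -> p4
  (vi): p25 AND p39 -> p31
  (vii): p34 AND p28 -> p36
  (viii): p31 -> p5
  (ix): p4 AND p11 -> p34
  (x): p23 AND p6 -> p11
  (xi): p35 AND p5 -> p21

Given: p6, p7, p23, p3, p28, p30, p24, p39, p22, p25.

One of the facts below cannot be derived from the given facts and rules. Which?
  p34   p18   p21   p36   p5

Round 1 — (v), (vi), (x), derive p4, p31, p11.
Round 2 — (viii), (ix), derive p5, p34.
Round 3 — (vii), derive p36.
Round 4 — (iii), derive p35.
Round 5 — (xi), derive p21.
Derived: p5 (round 2), p34 (round 2), p36 (round 3), p21 (round 5). p18 never appears in any round.

p18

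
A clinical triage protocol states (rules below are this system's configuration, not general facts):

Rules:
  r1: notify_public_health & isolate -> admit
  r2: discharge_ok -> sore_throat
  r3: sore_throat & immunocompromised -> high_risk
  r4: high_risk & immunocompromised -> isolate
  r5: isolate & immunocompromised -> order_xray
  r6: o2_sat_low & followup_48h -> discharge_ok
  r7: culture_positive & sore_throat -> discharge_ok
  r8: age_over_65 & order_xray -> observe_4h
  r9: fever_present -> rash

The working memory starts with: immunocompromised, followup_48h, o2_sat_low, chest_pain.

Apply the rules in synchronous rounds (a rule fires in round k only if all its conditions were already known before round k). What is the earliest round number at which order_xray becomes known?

Round 1: r6 [o2_sat_low & followup_48h -> discharge_ok]. Adds discharge_ok.
Round 2: r2 [discharge_ok -> sore_throat]. Adds sore_throat.
Round 3: r3 [sore_throat & immunocompromised -> high_risk]. Adds high_risk.
Round 4: r4 [high_risk & immunocompromised -> isolate]. Adds isolate.
Round 5: r5 [isolate & immunocompromised -> order_xray]. Adds order_xray.
order_xray first appears in round 5.

5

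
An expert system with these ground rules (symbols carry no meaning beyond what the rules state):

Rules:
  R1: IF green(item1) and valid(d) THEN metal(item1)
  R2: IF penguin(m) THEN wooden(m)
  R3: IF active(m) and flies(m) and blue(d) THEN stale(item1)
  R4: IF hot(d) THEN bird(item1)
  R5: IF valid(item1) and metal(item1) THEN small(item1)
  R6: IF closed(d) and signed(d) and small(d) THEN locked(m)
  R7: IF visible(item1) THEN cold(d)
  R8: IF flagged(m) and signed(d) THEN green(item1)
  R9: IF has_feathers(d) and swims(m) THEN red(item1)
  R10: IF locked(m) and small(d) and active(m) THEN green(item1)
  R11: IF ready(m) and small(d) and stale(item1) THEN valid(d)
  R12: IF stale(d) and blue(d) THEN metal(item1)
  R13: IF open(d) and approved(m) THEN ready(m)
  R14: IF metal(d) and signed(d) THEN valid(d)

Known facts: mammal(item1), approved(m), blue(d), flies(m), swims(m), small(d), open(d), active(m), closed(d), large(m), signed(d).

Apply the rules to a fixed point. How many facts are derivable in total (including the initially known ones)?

17

[1] R3 [IF active(m) and flies(m) and blue(d) THEN stale(item1)]; R6 [IF closed(d) and signed(d) and small(d) THEN locked(m)]; R13 [IF open(d) and approved(m) THEN ready(m)]. ⇒ new: stale(item1), locked(m), ready(m).
[2] R10 [IF locked(m) and small(d) and active(m) THEN green(item1)]; R11 [IF ready(m) and small(d) and stale(item1) THEN valid(d)]. ⇒ new: green(item1), valid(d).
[3] R1 [IF green(item1) and valid(d) THEN metal(item1)]. ⇒ new: metal(item1).
Closure: {active(m), approved(m), blue(d), closed(d), flies(m), green(item1), large(m), locked(m), mammal(item1), metal(item1), open(d), ready(m), signed(d), small(d), stale(item1), swims(m), valid(d)} — 17 facts.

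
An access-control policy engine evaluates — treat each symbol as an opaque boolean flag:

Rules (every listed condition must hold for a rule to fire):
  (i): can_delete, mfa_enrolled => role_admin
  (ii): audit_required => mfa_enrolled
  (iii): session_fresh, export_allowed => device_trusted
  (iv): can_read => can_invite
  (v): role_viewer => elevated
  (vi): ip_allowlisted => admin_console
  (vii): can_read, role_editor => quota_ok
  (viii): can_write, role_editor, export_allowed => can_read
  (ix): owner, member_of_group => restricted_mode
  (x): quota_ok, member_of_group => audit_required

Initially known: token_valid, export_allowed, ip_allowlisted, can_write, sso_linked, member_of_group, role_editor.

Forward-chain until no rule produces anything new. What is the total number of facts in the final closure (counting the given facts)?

13

Round 1: (vi) [ip_allowlisted => admin_console]; (viii) [can_write, role_editor, export_allowed => can_read]. Adds admin_console, can_read.
Round 2: (iv) [can_read => can_invite]; (vii) [can_read, role_editor => quota_ok]. Adds can_invite, quota_ok.
Round 3: (x) [quota_ok, member_of_group => audit_required]. Adds audit_required.
Round 4: (ii) [audit_required => mfa_enrolled]. Adds mfa_enrolled.
Closure: {admin_console, audit_required, can_invite, can_read, can_write, export_allowed, ip_allowlisted, member_of_group, mfa_enrolled, quota_ok, role_editor, sso_linked, token_valid} — 13 facts.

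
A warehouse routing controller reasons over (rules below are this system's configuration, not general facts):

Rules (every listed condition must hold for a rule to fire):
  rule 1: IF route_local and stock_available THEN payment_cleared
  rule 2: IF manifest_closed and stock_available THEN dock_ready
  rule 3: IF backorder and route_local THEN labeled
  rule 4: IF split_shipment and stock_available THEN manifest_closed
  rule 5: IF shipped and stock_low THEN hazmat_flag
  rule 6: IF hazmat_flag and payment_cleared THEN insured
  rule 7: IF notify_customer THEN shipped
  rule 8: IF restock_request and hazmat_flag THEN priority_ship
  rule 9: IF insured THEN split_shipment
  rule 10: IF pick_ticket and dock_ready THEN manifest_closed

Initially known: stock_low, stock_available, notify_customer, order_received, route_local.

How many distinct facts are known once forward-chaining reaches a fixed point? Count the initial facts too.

12

Round 1: rule 1 [IF route_local and stock_available THEN payment_cleared]; rule 7 [IF notify_customer THEN shipped]. New: payment_cleared, shipped.
Round 2: rule 5 [IF shipped and stock_low THEN hazmat_flag]. New: hazmat_flag.
Round 3: rule 6 [IF hazmat_flag and payment_cleared THEN insured]. New: insured.
Round 4: rule 9 [IF insured THEN split_shipment]. New: split_shipment.
Round 5: rule 4 [IF split_shipment and stock_available THEN manifest_closed]. New: manifest_closed.
Round 6: rule 2 [IF manifest_closed and stock_available THEN dock_ready]. New: dock_ready.
Closure: {dock_ready, hazmat_flag, insured, manifest_closed, notify_customer, order_received, payment_cleared, route_local, shipped, split_shipment, stock_available, stock_low} — 12 facts.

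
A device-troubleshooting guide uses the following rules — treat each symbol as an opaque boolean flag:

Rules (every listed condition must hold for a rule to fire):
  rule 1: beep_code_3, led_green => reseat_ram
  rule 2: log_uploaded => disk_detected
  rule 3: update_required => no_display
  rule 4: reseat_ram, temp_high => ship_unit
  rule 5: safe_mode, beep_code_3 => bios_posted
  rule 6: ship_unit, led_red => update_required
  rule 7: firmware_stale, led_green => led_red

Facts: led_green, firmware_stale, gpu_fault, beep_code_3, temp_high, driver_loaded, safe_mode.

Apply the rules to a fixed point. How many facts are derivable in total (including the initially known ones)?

Round 1: rule 1 [beep_code_3, led_green => reseat_ram]; rule 5 [safe_mode, beep_code_3 => bios_posted]; rule 7 [firmware_stale, led_green => led_red]. New: reseat_ram, bios_posted, led_red.
Round 2: rule 4 [reseat_ram, temp_high => ship_unit]. New: ship_unit.
Round 3: rule 6 [ship_unit, led_red => update_required]. New: update_required.
Round 4: rule 3 [update_required => no_display]. New: no_display.
Closure: {beep_code_3, bios_posted, driver_loaded, firmware_stale, gpu_fault, led_green, led_red, no_display, reseat_ram, safe_mode, ship_unit, temp_high, update_required} — 13 facts.

13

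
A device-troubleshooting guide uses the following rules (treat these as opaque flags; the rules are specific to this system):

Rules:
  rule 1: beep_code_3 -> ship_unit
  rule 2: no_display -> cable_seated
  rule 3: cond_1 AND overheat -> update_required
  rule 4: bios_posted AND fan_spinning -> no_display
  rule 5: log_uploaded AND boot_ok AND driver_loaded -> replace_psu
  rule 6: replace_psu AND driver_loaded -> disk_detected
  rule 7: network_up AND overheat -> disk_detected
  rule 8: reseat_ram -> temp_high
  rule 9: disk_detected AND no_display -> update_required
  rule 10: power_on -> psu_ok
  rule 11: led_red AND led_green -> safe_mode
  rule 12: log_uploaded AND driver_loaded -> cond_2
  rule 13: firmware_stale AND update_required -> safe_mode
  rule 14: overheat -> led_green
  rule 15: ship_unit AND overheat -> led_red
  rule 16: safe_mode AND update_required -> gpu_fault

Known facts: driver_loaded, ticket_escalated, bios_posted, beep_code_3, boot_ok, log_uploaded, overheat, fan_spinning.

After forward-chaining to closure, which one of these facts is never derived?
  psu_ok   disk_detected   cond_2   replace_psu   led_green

[1] rule 1 [beep_code_3 -> ship_unit]; rule 4 [bios_posted AND fan_spinning -> no_display]; rule 5 [log_uploaded AND boot_ok AND driver_loaded -> replace_psu]; rule 12 [log_uploaded AND driver_loaded -> cond_2]; rule 14 [overheat -> led_green]. ⇒ new: ship_unit, no_display, replace_psu, cond_2, led_green.
[2] rule 2 [no_display -> cable_seated]; rule 6 [replace_psu AND driver_loaded -> disk_detected]; rule 15 [ship_unit AND overheat -> led_red]. ⇒ new: cable_seated, disk_detected, led_red.
[3] rule 9 [disk_detected AND no_display -> update_required]; rule 11 [led_red AND led_green -> safe_mode]. ⇒ new: update_required, safe_mode.
[4] rule 16 [safe_mode AND update_required -> gpu_fault]. ⇒ new: gpu_fault.
Derived: replace_psu (round 1), disk_detected (round 2), cond_2 (round 1), led_green (round 1). psu_ok never appears in any round.

psu_ok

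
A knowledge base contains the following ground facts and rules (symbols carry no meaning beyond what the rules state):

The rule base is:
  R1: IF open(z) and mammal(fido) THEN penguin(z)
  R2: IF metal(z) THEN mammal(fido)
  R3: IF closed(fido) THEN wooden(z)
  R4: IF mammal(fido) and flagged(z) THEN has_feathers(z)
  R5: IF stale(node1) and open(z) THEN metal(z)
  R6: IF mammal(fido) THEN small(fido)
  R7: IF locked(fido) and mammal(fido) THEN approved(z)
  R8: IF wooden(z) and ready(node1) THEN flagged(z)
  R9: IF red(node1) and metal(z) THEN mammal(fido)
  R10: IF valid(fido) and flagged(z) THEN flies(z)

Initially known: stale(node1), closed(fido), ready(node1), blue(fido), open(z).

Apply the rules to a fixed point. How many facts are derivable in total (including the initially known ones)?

12

Round 1: R3 [IF closed(fido) THEN wooden(z)]; R5 [IF stale(node1) and open(z) THEN metal(z)]. Adds wooden(z), metal(z).
Round 2: R2 [IF metal(z) THEN mammal(fido)]; R8 [IF wooden(z) and ready(node1) THEN flagged(z)]. Adds mammal(fido), flagged(z).
Round 3: R1 [IF open(z) and mammal(fido) THEN penguin(z)]; R4 [IF mammal(fido) and flagged(z) THEN has_feathers(z)]; R6 [IF mammal(fido) THEN small(fido)]. Adds penguin(z), has_feathers(z), small(fido).
Closure: {blue(fido), closed(fido), flagged(z), has_feathers(z), mammal(fido), metal(z), open(z), penguin(z), ready(node1), small(fido), stale(node1), wooden(z)} — 12 facts.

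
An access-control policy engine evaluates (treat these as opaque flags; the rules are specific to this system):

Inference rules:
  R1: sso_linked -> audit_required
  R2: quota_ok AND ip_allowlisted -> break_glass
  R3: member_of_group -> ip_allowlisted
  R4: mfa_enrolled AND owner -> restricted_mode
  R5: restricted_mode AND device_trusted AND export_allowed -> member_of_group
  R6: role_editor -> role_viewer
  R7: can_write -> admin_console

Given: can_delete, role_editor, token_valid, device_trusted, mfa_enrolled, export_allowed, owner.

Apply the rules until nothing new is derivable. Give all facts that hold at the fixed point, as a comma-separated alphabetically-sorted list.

Round 1 fires R4, R6, giving restricted_mode, role_viewer.
Round 2 fires R5, giving member_of_group.
Round 3 fires R3, giving ip_allowlisted.

can_delete, device_trusted, export_allowed, ip_allowlisted, member_of_group, mfa_enrolled, owner, restricted_mode, role_editor, role_viewer, token_valid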